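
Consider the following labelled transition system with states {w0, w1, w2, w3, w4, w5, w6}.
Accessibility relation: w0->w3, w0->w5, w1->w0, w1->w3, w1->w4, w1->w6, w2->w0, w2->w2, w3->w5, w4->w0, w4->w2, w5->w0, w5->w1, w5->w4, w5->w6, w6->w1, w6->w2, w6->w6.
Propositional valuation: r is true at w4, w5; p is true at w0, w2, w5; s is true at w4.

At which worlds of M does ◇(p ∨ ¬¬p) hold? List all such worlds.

Let φ = ◇(p ∨ ¬¬p). Evaluate φ at each world:
  w0 (successors {w3, w5}): φ is true.
  w1 (successors {w0, w3, w4, w6}): φ is true.
  w2 (successors {w0, w2}): φ is true.
  w3 (successors {w5}): φ is true.
  w4 (successors {w0, w2}): φ is true.
  w5 (successors {w0, w1, w4, w6}): φ is true.
  w6 (successors {w1, w2, w6}): φ is true.
For instance, at w0:
  At w0: ◇(p ∨ ¬¬p) requires p ∨ ¬¬p at some successor in {w3, w5}.
    p ∨ ¬¬p holds at w5, so ◇(p ∨ ¬¬p) is true at w0.
Satisfying worlds: {w0, w1, w2, w3, w4, w5, w6}

w0, w1, w2, w3, w4, w5, w6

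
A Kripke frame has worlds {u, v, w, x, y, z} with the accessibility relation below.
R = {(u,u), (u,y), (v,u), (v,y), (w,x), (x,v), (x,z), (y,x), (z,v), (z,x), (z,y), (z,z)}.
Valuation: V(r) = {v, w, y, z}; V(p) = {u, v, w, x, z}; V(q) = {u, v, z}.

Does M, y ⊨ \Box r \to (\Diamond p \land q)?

At y: \Box r is false, \Diamond p \land q is false, so \Box r \to (\Diamond p \land q) is true.
  At y: \Box r requires r at every successor {x}.
    r fails at x, so \Box r is false at y.
  At y: \Diamond p is true, q is false, so \Diamond p \land q is false.
    At y: \Diamond p requires p at some successor in {x}.
      p holds at x, so \Diamond p is true at y.

Yes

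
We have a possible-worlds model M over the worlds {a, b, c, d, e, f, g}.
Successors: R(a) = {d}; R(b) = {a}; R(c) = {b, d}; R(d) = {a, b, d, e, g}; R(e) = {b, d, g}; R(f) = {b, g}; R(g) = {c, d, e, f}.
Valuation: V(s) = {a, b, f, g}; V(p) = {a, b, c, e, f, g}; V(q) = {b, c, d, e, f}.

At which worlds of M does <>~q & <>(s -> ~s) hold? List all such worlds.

Let φ = <>~q & <>(s -> ~s). Evaluate φ at each world:
  a (successors {d}): φ is false.
  b (successors {a}): φ is false.
  c (successors {b, d}): φ is false.
  d (successors {a, b, d, e, g}): φ is true.
  e (successors {b, d, g}): φ is true.
  f (successors {b, g}): φ is false.
  g (successors {c, d, e, f}): φ is false.
For instance, at d:
  At d: <>~q is true, <>(s -> ~s) is true, so <>~q & <>(s -> ~s) is true.
    At d: <>~q requires ~q at some successor in {a, b, d, e, g}.
      ~q holds at a, so <>~q is true at d.
    At d: <>(s -> ~s) requires s -> ~s at some successor in {a, b, d, e, g}.
      s -> ~s holds at d, so <>(s -> ~s) is true at d.
Satisfying worlds: {d, e}

d, e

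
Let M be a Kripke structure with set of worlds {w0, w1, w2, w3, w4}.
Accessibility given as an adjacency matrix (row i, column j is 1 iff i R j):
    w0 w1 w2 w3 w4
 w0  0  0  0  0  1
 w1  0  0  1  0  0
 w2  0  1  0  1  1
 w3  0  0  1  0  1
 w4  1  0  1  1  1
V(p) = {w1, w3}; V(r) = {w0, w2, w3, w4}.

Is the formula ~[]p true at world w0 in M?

Yes

At w0: []p is false, so ~[]p is true.
  At w0: []p requires p at every successor {w4}.
    p fails at w4, so []p is false at w0.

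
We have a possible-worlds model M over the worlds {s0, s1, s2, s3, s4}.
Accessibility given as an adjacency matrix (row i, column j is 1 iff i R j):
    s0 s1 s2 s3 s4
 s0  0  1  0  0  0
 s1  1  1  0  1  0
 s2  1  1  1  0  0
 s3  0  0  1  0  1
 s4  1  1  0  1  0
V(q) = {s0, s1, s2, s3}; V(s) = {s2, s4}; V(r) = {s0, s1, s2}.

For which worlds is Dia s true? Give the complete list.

Recall that Dia ψ holds at a world iff ψ holds at some accessible world.
Let φ = Dia s. Evaluate φ at each world:
  s0 (successors {s1}): φ is false.
  s1 (successors {s0, s1, s3}): φ is false.
  s2 (successors {s0, s1, s2}): φ is true.
  s3 (successors {s2, s4}): φ is true.
  s4 (successors {s0, s1, s3}): φ is false.
For instance, at s3:
  At s3: Dia s requires s at some successor in {s2, s4}.
    s holds at s2, so Dia s is true at s3.
Satisfying worlds: {s2, s3}

s2, s3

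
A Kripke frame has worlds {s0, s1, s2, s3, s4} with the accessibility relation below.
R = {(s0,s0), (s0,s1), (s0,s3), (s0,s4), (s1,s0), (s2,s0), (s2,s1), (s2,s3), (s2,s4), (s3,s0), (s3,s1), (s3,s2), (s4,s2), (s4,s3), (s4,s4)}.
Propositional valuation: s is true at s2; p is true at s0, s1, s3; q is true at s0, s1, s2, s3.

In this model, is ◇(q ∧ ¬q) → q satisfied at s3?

Yes

Recall that ◇ψ holds at a world iff ψ holds at some accessible world.
At s3: ◇(q ∧ ¬q) is false, q is true, so ◇(q ∧ ¬q) → q is true.
  At s3: ◇(q ∧ ¬q) requires q ∧ ¬q at some successor in {s0, s1, s2}.
    At s0: q ∧ ¬q is false.
    At s1: q ∧ ¬q is false.
    At s2: q ∧ ¬q is false.
  So ◇(q ∧ ¬q) is false at s3.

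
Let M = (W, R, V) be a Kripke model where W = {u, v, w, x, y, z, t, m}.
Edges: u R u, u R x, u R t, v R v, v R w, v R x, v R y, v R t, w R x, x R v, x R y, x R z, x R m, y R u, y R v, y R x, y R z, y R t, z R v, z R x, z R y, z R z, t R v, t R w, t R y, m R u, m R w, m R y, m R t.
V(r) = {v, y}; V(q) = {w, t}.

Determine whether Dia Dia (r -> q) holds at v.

Recall that Dia ψ holds at a world iff ψ holds at some accessible world.
At v: Dia Dia (r -> q) requires Dia (r -> q) at some successor in {v, w, x, y, t}.
  Dia (r -> q) holds at v, so Dia Dia (r -> q) is true at v.
    At v: Dia (r -> q) requires r -> q at some successor in {v, w, x, y, t}.
      r -> q holds at w, so Dia (r -> q) is true at v.

Yes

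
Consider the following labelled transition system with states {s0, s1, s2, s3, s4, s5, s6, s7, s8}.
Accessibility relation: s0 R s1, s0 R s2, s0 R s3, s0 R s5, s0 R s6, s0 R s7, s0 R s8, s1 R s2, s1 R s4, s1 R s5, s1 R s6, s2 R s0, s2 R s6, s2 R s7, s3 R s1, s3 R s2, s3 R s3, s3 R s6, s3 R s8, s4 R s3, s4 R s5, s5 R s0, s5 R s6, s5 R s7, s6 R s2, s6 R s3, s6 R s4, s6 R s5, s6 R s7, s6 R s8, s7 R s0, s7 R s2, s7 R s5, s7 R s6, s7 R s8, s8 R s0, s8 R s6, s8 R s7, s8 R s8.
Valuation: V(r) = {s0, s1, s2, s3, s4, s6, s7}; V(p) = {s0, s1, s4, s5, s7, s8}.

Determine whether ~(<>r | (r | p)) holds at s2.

No

At s2: <>r | (r | p) is true, so ~(<>r | (r | p)) is false.
  At s2: <>r is true, r | p is true, so <>r | (r | p) is true.
    At s2: <>r requires r at some successor in {s0, s6, s7}.
      r holds at s0, so <>r is true at s2.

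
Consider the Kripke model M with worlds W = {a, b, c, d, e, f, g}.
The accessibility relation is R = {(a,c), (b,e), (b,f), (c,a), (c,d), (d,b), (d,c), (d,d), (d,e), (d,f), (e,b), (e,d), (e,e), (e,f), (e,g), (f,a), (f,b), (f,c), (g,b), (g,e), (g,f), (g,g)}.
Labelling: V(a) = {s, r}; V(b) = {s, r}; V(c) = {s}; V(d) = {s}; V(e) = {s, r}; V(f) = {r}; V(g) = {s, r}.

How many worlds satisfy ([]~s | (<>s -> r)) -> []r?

Recall that []ψ holds at a world iff ψ holds at every accessible world, and <>ψ holds iff ψ holds at some accessible world.
Let φ = ([]~s | (<>s -> r)) -> []r. Evaluate φ at each world:
  a (successors {c}): φ is false.
  b (successors {e, f}): φ is true.
  c (successors {a, d}): φ is true.
  d (successors {b, c, d, e, f}): φ is true.
  e (successors {b, d, e, f, g}): φ is false.
  f (successors {a, b, c}): φ is false.
  g (successors {b, e, f, g}): φ is true.
For instance, at d:
  At d: []~s | (<>s -> r) is false, []r is false, so ([]~s | (<>s -> r)) -> []r is true.
    At d: []~s is false, <>s -> r is false, so []~s | (<>s -> r) is false.
      At d: []~s requires ~s at every successor {b, c, d, e, f}.
        ~s fails at b, so []~s is false at d.
      At d: <>s is true, r is false, so <>s -> r is false.
    At d: []r requires r at every successor {b, c, d, e, f}.
      r fails at c, so []r is false at d.
Satisfying worlds: {b, c, d, g}

4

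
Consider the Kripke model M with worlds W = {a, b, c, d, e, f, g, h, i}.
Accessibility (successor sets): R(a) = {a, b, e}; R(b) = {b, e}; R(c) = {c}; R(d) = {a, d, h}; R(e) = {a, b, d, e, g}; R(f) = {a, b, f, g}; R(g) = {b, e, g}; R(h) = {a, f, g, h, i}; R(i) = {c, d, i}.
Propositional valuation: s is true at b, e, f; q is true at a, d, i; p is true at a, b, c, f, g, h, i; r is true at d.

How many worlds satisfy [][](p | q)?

2

Let φ = [][](p | q). Evaluate φ at each world:
  a (successors {a, b, e}): φ is false.
  b (successors {b, e}): φ is false.
  c (successors {c}): φ is true.
  d (successors {a, d, h}): φ is false.
  e (successors {a, b, d, e, g}): φ is false.
  f (successors {a, b, f, g}): φ is false.
  g (successors {b, e, g}): φ is false.
  h (successors {a, f, g, h, i}): φ is false.
  i (successors {c, d, i}): φ is true.
For instance, at d:
  At d: [][](p | q) requires [](p | q) at every successor {a, d, h}.
    [](p | q) fails at a, so [][](p | q) is false at d.
      At a: [](p | q) requires p | q at every successor {a, b, e}.
        p | q fails at e, so [](p | q) is false at a.
Satisfying worlds: {c, i}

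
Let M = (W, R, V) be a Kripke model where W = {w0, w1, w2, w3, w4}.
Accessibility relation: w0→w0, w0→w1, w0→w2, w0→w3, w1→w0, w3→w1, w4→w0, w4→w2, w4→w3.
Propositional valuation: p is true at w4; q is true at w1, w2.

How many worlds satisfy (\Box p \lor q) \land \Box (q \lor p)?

Let φ = (\Box p \lor q) \land \Box (q \lor p). Evaluate φ at each world:
  w0 (successors {w0, w1, w2, w3}): φ is false.
  w1 (successors {w0}): φ is false.
  w2 (successors ∅): φ is true.
  w3 (successors {w1}): φ is false.
  w4 (successors {w0, w2, w3}): φ is false.
For instance, at w0:
  At w0: \Box p \lor q is false, \Box (q \lor p) is false, so (\Box p \lor q) \land \Box (q \lor p) is false.
    At w0: \Box p is false, q is false, so \Box p \lor q is false.
      At w0: \Box p requires p at every successor {w0, w1, w2, w3}.
        p fails at w0, so \Box p is false at w0.
    At w0: \Box (q \lor p) requires q \lor p at every successor {w0, w1, w2, w3}.
      q \lor p fails at w0, so \Box (q \lor p) is false at w0.
Satisfying worlds: {w2}

1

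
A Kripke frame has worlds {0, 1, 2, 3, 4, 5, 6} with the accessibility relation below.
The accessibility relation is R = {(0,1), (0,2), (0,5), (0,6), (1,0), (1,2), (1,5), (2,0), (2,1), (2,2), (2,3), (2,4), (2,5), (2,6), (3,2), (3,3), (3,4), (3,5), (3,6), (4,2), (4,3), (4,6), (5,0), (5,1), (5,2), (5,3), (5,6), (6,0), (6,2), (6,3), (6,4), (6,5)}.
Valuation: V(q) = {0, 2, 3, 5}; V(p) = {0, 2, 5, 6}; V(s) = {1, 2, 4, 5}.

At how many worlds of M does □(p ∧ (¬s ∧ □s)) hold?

0

Recall that □ψ holds at a world iff ψ holds at every accessible world, and ◇ψ holds iff ψ holds at some accessible world.
Let φ = □(p ∧ (¬s ∧ □s)). Evaluate φ at each world:
  0 (successors {1, 2, 5, 6}): φ is false.
  1 (successors {0, 2, 5}): φ is false.
  2 (successors {0, 1, 2, 3, 4, 5, 6}): φ is false.
  3 (successors {2, 3, 4, 5, 6}): φ is false.
  4 (successors {2, 3, 6}): φ is false.
  5 (successors {0, 1, 2, 3, 6}): φ is false.
  6 (successors {0, 2, 3, 4, 5}): φ is false.
For instance, at 0:
  At 0: □(p ∧ (¬s ∧ □s)) requires p ∧ (¬s ∧ □s) at every successor {1, 2, 5, 6}.
    p ∧ (¬s ∧ □s) fails at 1, so □(p ∧ (¬s ∧ □s)) is false at 0.
      At 1: p is false, ¬s ∧ □s is false, so p ∧ (¬s ∧ □s) is false.
Satisfying worlds: none.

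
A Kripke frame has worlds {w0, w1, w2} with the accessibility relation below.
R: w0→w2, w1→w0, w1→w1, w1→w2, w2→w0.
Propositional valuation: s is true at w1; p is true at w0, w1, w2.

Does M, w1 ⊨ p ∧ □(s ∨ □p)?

At w1: p is true, □(s ∨ □p) is true, so p ∧ □(s ∨ □p) is true.
  At w1: □(s ∨ □p) requires s ∨ □p at every successor {w0, w1, w2}.
      At w0: s is false, □p is true, so s ∨ □p is true.
      At w1: s is true, □p is true, so s ∨ □p is true.
      At w2: s is false, □p is true, so s ∨ □p is true.
  So □(s ∨ □p) is true at w1.

Yes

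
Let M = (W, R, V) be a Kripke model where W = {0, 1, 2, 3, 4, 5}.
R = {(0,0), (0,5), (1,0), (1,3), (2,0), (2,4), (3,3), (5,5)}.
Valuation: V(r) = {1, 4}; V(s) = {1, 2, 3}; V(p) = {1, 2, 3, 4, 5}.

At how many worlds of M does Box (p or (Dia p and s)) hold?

3

Recall that Box ψ holds at a world iff ψ holds at every accessible world, and Dia ψ holds iff ψ holds at some accessible world.
Let φ = Box (p or (Dia p and s)). Evaluate φ at each world:
  0 (successors {0, 5}): φ is false.
  1 (successors {0, 3}): φ is false.
  2 (successors {0, 4}): φ is false.
  3 (successors {3}): φ is true.
  4 (successors ∅): φ is true.
  5 (successors {5}): φ is true.
For instance, at 3:
  At 3: Box (p or (Dia p and s)) requires p or (Dia p and s) at every successor {3}.
      At 3: p is true, Dia p and s is true, so p or (Dia p and s) is true.
  So Box (p or (Dia p and s)) is true at 3.
Satisfying worlds: {3, 4, 5}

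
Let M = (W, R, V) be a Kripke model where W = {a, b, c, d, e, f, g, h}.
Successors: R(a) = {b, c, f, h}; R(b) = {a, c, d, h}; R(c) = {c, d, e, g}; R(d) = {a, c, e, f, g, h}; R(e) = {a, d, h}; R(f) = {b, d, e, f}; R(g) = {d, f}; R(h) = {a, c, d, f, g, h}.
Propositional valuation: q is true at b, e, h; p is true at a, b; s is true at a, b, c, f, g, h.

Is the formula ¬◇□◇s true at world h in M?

At h: ◇□◇s is true, so ¬◇□◇s is false.
  At h: ◇□◇s requires □◇s at some successor in {a, c, d, f, g, h}.
    □◇s holds at a, so ◇□◇s is true at h.
      At a: □◇s requires ◇s at every successor {b, c, f, h}.
        At b: ◇s is true.
        At c: ◇s is true.
        At f: ◇s is true.
        At h: ◇s is true.
      So □◇s is true at a.

No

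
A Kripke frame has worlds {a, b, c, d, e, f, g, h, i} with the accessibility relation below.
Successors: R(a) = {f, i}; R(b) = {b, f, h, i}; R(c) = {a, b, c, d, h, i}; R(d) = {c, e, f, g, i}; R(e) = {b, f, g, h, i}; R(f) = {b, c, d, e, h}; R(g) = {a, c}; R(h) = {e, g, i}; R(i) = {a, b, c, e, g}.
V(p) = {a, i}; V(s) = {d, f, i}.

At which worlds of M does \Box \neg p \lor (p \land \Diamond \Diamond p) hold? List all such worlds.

a, f, i

Let φ = \Box \neg p \lor (p \land \Diamond \Diamond p). Evaluate φ at each world:
  a (successors {f, i}): φ is true.
  b (successors {b, f, h, i}): φ is false.
  c (successors {a, b, c, d, h, i}): φ is false.
  d (successors {c, e, f, g, i}): φ is false.
  e (successors {b, f, g, h, i}): φ is false.
  f (successors {b, c, d, e, h}): φ is true.
  g (successors {a, c}): φ is false.
  h (successors {e, g, i}): φ is false.
  i (successors {a, b, c, e, g}): φ is true.
For instance, at b:
  At b: \Box \neg p is false, p \land \Diamond \Diamond p is false, so \Box \neg p \lor (p \land \Diamond \Diamond p) is false.
    At b: \Box \neg p requires \neg p at every successor {b, f, h, i}.
      \neg p fails at i, so \Box \neg p is false at b.
    At b: p is false, \Diamond \Diamond p is true, so p \land \Diamond \Diamond p is false.
      At b: \Diamond \Diamond p requires \Diamond p at some successor in {b, f, h, i}.
        \Diamond p holds at b, so \Diamond \Diamond p is true at b.
Satisfying worlds: {a, f, i}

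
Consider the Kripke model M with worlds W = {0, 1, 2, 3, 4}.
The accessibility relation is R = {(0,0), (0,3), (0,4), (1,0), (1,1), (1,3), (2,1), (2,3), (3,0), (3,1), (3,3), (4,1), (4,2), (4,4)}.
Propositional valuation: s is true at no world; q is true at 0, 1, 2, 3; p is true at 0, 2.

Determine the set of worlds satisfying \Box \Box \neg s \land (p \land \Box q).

2

Let φ = \Box \Box \neg s \land (p \land \Box q). Evaluate φ at each world:
  0 (successors {0, 3, 4}): φ is false.
  1 (successors {0, 1, 3}): φ is false.
  2 (successors {1, 3}): φ is true.
  3 (successors {0, 1, 3}): φ is false.
  4 (successors {1, 2, 4}): φ is false.
For instance, at 2:
  At 2: \Box \Box \neg s is true, p \land \Box q is true, so \Box \Box \neg s \land (p \land \Box q) is true.
    At 2: \Box \Box \neg s requires \Box \neg s at every successor {1, 3}.
      At 1: \Box \neg s is true.
      At 3: \Box \neg s is true.
    So \Box \Box \neg s is true at 2.
    At 2: p is true, \Box q is true, so p \land \Box q is true.
      At 2: \Box q requires q at every successor {1, 3}.
        At 1: q is true.
        At 3: q is true.
      So \Box q is true at 2.
Satisfying worlds: {2}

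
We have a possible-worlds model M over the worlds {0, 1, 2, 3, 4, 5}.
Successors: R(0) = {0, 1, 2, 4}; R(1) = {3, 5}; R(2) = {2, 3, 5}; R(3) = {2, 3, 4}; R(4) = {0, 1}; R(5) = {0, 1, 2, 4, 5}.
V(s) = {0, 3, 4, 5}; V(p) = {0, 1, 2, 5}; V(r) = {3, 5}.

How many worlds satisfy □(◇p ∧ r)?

Let φ = □(◇p ∧ r). Evaluate φ at each world:
  0 (successors {0, 1, 2, 4}): φ is false.
  1 (successors {3, 5}): φ is true.
  2 (successors {2, 3, 5}): φ is false.
  3 (successors {2, 3, 4}): φ is false.
  4 (successors {0, 1}): φ is false.
  5 (successors {0, 1, 2, 4, 5}): φ is false.
For instance, at 0:
  At 0: □(◇p ∧ r) requires ◇p ∧ r at every successor {0, 1, 2, 4}.
    ◇p ∧ r fails at 0, so □(◇p ∧ r) is false at 0.
      At 0: ◇p is true, r is false, so ◇p ∧ r is false.
Satisfying worlds: {1}

1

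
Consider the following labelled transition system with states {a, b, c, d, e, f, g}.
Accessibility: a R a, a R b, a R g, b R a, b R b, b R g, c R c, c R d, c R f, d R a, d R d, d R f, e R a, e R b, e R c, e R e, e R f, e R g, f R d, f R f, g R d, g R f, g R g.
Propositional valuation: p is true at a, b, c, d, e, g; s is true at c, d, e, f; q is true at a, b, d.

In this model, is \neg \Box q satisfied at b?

At b: \Box q is false, so \neg \Box q is true.
  At b: \Box q requires q at every successor {a, b, g}.
    q fails at g, so \Box q is false at b.

Yes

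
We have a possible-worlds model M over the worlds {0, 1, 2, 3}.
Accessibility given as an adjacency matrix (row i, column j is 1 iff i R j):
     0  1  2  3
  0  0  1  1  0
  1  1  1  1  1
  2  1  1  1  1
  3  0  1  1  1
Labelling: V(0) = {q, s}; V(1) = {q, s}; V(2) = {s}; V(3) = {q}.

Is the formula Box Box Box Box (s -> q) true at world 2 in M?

No

At 2: Box Box Box Box (s -> q) requires Box Box Box (s -> q) at every successor {0, 1, 2, 3}.
  Box Box Box (s -> q) fails at 0, so Box Box Box Box (s -> q) is false at 2.
    At 0: Box Box Box (s -> q) requires Box Box (s -> q) at every successor {1, 2}.
      Box Box (s -> q) fails at 1, so Box Box Box (s -> q) is false at 0.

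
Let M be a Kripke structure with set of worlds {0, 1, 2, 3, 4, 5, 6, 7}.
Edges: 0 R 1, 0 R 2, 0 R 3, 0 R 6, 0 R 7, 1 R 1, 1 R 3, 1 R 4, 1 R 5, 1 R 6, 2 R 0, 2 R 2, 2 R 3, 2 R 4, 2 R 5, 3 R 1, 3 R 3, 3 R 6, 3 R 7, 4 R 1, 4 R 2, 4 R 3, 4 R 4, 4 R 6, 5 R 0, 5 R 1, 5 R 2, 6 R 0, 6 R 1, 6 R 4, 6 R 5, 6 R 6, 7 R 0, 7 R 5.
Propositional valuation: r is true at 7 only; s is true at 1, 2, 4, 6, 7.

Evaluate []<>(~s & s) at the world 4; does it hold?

No

At 4: []<>(~s & s) requires <>(~s & s) at every successor {1, 2, 3, 4, 6}.
  <>(~s & s) fails at 1, so []<>(~s & s) is false at 4.
    At 1: <>(~s & s) requires ~s & s at some successor in {1, 3, 4, 5, 6}.
      At 1: ~s & s is false.
      At 3: ~s & s is false.
      At 4: ~s & s is false.
      At 5: ~s & s is false.
      At 6: ~s & s is false.
    So <>(~s & s) is false at 1.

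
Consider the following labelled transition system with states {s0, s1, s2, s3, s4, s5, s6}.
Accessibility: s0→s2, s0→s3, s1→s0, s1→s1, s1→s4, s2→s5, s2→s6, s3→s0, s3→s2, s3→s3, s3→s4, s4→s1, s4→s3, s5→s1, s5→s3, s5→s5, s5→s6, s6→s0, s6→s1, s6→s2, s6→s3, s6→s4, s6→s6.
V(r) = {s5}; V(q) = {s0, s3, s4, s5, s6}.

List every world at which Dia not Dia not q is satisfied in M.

s0, s3, s6

Let φ = Dia not Dia not q. Evaluate φ at each world:
  s0 (successors {s2, s3}): φ is true.
  s1 (successors {s0, s1, s4}): φ is false.
  s2 (successors {s5, s6}): φ is false.
  s3 (successors {s0, s2, s3, s4}): φ is true.
  s4 (successors {s1, s3}): φ is false.
  s5 (successors {s1, s3, s5, s6}): φ is false.
  s6 (successors {s0, s1, s2, s3, s4, s6}): φ is true.
For instance, at s4:
  At s4: Dia not Dia not q requires not Dia not q at some successor in {s1, s3}.
    At s1: not Dia not q is false.
    At s3: not Dia not q is false.
  So Dia not Dia not q is false at s4.
Satisfying worlds: {s0, s3, s6}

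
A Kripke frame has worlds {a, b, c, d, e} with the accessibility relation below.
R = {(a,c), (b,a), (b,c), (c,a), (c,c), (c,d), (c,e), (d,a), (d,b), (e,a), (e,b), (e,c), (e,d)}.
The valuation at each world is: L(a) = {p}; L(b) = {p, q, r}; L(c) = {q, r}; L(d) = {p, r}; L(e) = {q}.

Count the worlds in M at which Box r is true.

1

Recall that Box ψ holds at a world iff ψ holds at every accessible world, and Dia ψ holds iff ψ holds at some accessible world.
Let φ = Box r. Evaluate φ at each world:
  a (successors {c}): φ is true.
  b (successors {a, c}): φ is false.
  c (successors {a, c, d, e}): φ is false.
  d (successors {a, b}): φ is false.
  e (successors {a, b, c, d}): φ is false.
For instance, at c:
  At c: Box r requires r at every successor {a, c, d, e}.
    r fails at a, so Box r is false at c.
Satisfying worlds: {a}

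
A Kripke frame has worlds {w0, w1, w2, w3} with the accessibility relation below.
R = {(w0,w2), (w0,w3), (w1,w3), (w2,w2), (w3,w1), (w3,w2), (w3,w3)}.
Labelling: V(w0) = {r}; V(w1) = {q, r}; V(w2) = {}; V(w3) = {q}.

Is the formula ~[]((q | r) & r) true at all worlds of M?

Yes

Let φ = ~[]((q | r) & r). Evaluate φ at each world:
  w0 (successors {w2, w3}): φ is true.
  w1 (successors {w3}): φ is true.
  w2 (successors {w2}): φ is true.
  w3 (successors {w1, w2, w3}): φ is true.
For instance, at w2:
  At w2: []((q | r) & r) is false, so ~[]((q | r) & r) is true.
    At w2: []((q | r) & r) requires (q | r) & r at every successor {w2}.
      (q | r) & r fails at w2, so []((q | r) & r) is false at w2.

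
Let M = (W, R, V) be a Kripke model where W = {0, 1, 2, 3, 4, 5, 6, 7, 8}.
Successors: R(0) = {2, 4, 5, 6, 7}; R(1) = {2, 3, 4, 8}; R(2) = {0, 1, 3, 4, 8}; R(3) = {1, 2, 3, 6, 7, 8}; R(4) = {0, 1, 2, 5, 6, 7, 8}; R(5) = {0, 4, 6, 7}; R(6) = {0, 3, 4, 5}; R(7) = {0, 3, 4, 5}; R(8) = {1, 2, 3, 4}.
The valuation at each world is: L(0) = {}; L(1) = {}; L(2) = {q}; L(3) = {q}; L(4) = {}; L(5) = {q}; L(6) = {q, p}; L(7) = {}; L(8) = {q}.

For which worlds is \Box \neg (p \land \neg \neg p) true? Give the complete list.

Let φ = \Box \neg (p \land \neg \neg p). Evaluate φ at each world:
  0 (successors {2, 4, 5, 6, 7}): φ is false.
  1 (successors {2, 3, 4, 8}): φ is true.
  2 (successors {0, 1, 3, 4, 8}): φ is true.
  3 (successors {1, 2, 3, 6, 7, 8}): φ is false.
  4 (successors {0, 1, 2, 5, 6, 7, 8}): φ is false.
  5 (successors {0, 4, 6, 7}): φ is false.
  6 (successors {0, 3, 4, 5}): φ is true.
  7 (successors {0, 3, 4, 5}): φ is true.
  8 (successors {1, 2, 3, 4}): φ is true.
For instance, at 5:
  At 5: \Box \neg (p \land \neg \neg p) requires \neg (p \land \neg \neg p) at every successor {0, 4, 6, 7}.
    \neg (p \land \neg \neg p) fails at 6, so \Box \neg (p \land \neg \neg p) is false at 5.
Satisfying worlds: {1, 2, 6, 7, 8}

1, 2, 6, 7, 8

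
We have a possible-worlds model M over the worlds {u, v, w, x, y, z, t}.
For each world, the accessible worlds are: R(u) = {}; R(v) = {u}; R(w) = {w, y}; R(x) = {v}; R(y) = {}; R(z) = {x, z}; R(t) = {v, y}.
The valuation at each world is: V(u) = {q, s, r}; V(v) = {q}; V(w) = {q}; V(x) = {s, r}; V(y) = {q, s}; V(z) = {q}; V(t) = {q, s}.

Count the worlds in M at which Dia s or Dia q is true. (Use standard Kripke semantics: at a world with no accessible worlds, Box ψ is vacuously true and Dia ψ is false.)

5

Let φ = Dia s or Dia q. Evaluate φ at each world:
  u (successors ∅): φ is false.
  v (successors {u}): φ is true.
  w (successors {w, y}): φ is true.
  x (successors {v}): φ is true.
  y (successors ∅): φ is false.
  z (successors {x, z}): φ is true.
  t (successors {v, y}): φ is true.
For instance, at v:
  At v: Dia s is true, Dia q is true, so Dia s or Dia q is true.
    At v: Dia s requires s at some successor in {u}.
      s holds at u, so Dia s is true at v.
    At v: Dia q requires q at some successor in {u}.
      q holds at u, so Dia q is true at v.
Satisfying worlds: {v, w, x, z, t}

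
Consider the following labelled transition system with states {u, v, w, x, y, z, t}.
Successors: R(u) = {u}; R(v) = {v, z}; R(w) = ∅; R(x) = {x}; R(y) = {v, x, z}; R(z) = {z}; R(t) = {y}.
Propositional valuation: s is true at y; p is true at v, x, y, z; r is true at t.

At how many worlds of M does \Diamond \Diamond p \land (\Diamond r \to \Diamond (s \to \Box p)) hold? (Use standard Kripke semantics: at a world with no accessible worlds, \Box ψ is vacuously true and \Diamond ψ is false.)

Let φ = \Diamond \Diamond p \land (\Diamond r \to \Diamond (s \to \Box p)). Evaluate φ at each world:
  u (successors {u}): φ is false.
  v (successors {v, z}): φ is true.
  w (successors ∅): φ is false.
  x (successors {x}): φ is true.
  y (successors {v, x, z}): φ is true.
  z (successors {z}): φ is true.
  t (successors {y}): φ is true.
For instance, at z:
  At z: \Diamond \Diamond p is true, \Diamond r \to \Diamond (s \to \Box p) is true, so \Diamond \Diamond p \land (\Diamond r \to \Diamond (s \to \Box p)) is true.
    At z: \Diamond \Diamond p requires \Diamond p at some successor in {z}.
      \Diamond p holds at z, so \Diamond \Diamond p is true at z.
    At z: \Diamond r is false, \Diamond (s \to \Box p) is true, so \Diamond r \to \Diamond (s \to \Box p) is true.
      At z: \Diamond r requires r at some successor in {z}.
        At z: r is false.
      So \Diamond r is false at z.
      At z: \Diamond (s \to \Box p) requires s \to \Box p at some successor in {z}.
        s \to \Box p holds at z, so \Diamond (s \to \Box p) is true at z.
Satisfying worlds: {v, x, y, z, t}

5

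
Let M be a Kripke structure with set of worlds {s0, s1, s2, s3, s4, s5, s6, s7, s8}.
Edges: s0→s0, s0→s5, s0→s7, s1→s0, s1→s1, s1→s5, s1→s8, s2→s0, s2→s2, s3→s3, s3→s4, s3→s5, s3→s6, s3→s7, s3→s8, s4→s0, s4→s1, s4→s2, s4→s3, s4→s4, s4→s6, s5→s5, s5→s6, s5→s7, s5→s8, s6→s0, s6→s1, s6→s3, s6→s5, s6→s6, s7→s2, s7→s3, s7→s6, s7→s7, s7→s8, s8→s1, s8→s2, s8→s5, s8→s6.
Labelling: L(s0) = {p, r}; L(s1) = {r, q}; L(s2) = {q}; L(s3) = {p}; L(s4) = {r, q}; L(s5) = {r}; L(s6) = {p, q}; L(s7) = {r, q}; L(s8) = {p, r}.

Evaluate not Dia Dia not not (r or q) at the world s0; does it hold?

At s0: Dia Dia not not (r or q) is true, so not Dia Dia not not (r or q) is false.
  At s0: Dia Dia not not (r or q) requires Dia not not (r or q) at some successor in {s0, s5, s7}.
    Dia not not (r or q) holds at s0, so Dia Dia not not (r or q) is true at s0.
      At s0: Dia not not (r or q) requires not not (r or q) at some successor in {s0, s5, s7}.
        not not (r or q) holds at s0, so Dia not not (r or q) is true at s0.

No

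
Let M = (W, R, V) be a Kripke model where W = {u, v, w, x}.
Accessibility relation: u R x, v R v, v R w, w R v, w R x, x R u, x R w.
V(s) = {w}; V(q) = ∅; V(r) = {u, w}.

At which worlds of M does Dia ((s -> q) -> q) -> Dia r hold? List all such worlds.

u, v, w, x

Let φ = Dia ((s -> q) -> q) -> Dia r. Evaluate φ at each world:
  u (successors {x}): φ is true.
  v (successors {v, w}): φ is true.
  w (successors {v, x}): φ is true.
  x (successors {u, w}): φ is true.
For instance, at u:
  At u: Dia ((s -> q) -> q) is false, Dia r is false, so Dia ((s -> q) -> q) -> Dia r is true.
    At u: Dia ((s -> q) -> q) requires (s -> q) -> q at some successor in {x}.
      At x: (s -> q) -> q is false.
    So Dia ((s -> q) -> q) is false at u.
    At u: Dia r requires r at some successor in {x}.
      At x: r is false.
    So Dia r is false at u.
Satisfying worlds: {u, v, w, x}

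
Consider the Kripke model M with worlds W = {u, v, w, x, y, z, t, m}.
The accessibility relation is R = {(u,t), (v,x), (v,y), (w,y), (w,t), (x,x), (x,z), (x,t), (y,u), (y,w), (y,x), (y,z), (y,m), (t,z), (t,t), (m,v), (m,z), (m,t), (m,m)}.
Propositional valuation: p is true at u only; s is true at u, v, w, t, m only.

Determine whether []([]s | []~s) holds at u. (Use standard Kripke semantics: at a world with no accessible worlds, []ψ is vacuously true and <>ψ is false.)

No

At u: []([]s | []~s) requires []s | []~s at every successor {t}.
  []s | []~s fails at t, so []([]s | []~s) is false at u.
    At t: []s is false, []~s is false, so []s | []~s is false.
      At t: []s requires s at every successor {z, t}.
        s fails at z, so []s is false at t.
      At t: []~s requires ~s at every successor {z, t}.
        ~s fails at t, so []~s is false at t.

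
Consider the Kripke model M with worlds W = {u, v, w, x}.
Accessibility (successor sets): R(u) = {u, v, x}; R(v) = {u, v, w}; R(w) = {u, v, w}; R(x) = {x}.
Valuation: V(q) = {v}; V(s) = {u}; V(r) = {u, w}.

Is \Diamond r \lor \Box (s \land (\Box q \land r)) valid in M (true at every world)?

No

Recall that \Box ψ holds at a world iff ψ holds at every accessible world, and \Diamond ψ holds iff ψ holds at some accessible world.
Let φ = \Diamond r \lor \Box (s \land (\Box q \land r)). Evaluate φ at each world:
  u (successors {u, v, x}): φ is true.
  v (successors {u, v, w}): φ is true.
  w (successors {u, v, w}): φ is true.
  x (successors {x}): φ is false.
Detail at x (counterexample):
  At x: \Diamond r is false, \Box (s \land (\Box q \land r)) is false, so \Diamond r \lor \Box (s \land (\Box q \land r)) is false.
    At x: \Diamond r requires r at some successor in {x}.
      At x: r is false.
    So \Diamond r is false at x.
    At x: \Box (s \land (\Box q \land r)) requires s \land (\Box q \land r) at every successor {x}.
      s \land (\Box q \land r) fails at x, so \Box (s \land (\Box q \land r)) is false at x.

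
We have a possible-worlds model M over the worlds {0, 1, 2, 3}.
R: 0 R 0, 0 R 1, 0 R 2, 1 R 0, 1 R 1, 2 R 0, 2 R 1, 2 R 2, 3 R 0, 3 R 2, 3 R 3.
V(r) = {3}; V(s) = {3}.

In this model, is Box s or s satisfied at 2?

No

Recall that Box ψ holds at a world iff ψ holds at every accessible world, and Dia ψ holds iff ψ holds at some accessible world.
At 2: Box s is false, s is false, so Box s or s is false.
  At 2: Box s requires s at every successor {0, 1, 2}.
    s fails at 0, so Box s is false at 2.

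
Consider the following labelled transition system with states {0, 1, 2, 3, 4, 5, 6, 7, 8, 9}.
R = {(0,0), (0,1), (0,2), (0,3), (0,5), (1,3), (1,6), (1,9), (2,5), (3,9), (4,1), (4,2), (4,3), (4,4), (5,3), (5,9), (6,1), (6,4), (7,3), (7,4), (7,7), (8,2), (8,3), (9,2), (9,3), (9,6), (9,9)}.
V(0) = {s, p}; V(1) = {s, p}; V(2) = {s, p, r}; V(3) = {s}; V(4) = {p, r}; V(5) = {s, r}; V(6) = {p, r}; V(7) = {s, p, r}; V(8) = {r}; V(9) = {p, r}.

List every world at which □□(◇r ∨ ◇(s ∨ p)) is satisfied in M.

Let φ = □□(◇r ∨ ◇(s ∨ p)). Evaluate φ at each world:
  0 (successors {0, 1, 2, 3, 5}): φ is true.
  1 (successors {3, 6, 9}): φ is true.
  2 (successors {5}): φ is true.
  3 (successors {9}): φ is true.
  4 (successors {1, 2, 3, 4}): φ is true.
  5 (successors {3, 9}): φ is true.
  6 (successors {1, 4}): φ is true.
  7 (successors {3, 4, 7}): φ is true.
  8 (successors {2, 3}): φ is true.
  9 (successors {2, 3, 6, 9}): φ is true.
For instance, at 7:
  At 7: □□(◇r ∨ ◇(s ∨ p)) requires □(◇r ∨ ◇(s ∨ p)) at every successor {3, 4, 7}.
      At 3: □(◇r ∨ ◇(s ∨ p)) requires ◇r ∨ ◇(s ∨ p) at every successor {9}.
        At 9: ◇r ∨ ◇(s ∨ p) is true.
      So □(◇r ∨ ◇(s ∨ p)) is true at 3.
      At 4: □(◇r ∨ ◇(s ∨ p)) requires ◇r ∨ ◇(s ∨ p) at every successor {1, 2, 3, 4}.
        At 1: ◇r ∨ ◇(s ∨ p) is true.
        At 2: ◇r ∨ ◇(s ∨ p) is true.
        At 3: ◇r ∨ ◇(s ∨ p) is true.
        At 4: ◇r ∨ ◇(s ∨ p) is true.
      So □(◇r ∨ ◇(s ∨ p)) is true at 4.
      At 7: □(◇r ∨ ◇(s ∨ p)) requires ◇r ∨ ◇(s ∨ p) at every successor {3, 4, 7}.
        At 3: ◇r ∨ ◇(s ∨ p) is true.
        At 4: ◇r ∨ ◇(s ∨ p) is true.
        At 7: ◇r ∨ ◇(s ∨ p) is true.
      So □(◇r ∨ ◇(s ∨ p)) is true at 7.
  So □□(◇r ∨ ◇(s ∨ p)) is true at 7.
Satisfying worlds: {0, 1, 2, 3, 4, 5, 6, 7, 8, 9}

0, 1, 2, 3, 4, 5, 6, 7, 8, 9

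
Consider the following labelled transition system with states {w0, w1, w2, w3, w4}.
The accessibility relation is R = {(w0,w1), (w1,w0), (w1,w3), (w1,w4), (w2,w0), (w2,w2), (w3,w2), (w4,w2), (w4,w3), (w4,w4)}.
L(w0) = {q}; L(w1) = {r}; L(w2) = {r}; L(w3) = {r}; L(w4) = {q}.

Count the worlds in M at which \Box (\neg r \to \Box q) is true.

Recall that \Box ψ holds at a world iff ψ holds at every accessible world, and \Diamond ψ holds iff ψ holds at some accessible world.
Let φ = \Box (\neg r \to \Box q). Evaluate φ at each world:
  w0 (successors {w1}): φ is true.
  w1 (successors {w0, w3, w4}): φ is false.
  w2 (successors {w0, w2}): φ is false.
  w3 (successors {w2}): φ is true.
  w4 (successors {w2, w3, w4}): φ is false.
For instance, at w2:
  At w2: \Box (\neg r \to \Box q) requires \neg r \to \Box q at every successor {w0, w2}.
    \neg r \to \Box q fails at w0, so \Box (\neg r \to \Box q) is false at w2.
      At w0: \neg r is true, \Box q is false, so \neg r \to \Box q is false.
Satisfying worlds: {w0, w3}

2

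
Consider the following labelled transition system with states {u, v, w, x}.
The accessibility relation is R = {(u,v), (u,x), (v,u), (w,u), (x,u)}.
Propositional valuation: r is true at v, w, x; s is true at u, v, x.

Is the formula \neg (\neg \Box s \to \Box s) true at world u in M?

Recall that \Box ψ holds at a world iff ψ holds at every accessible world, and \Diamond ψ holds iff ψ holds at some accessible world.
At u: \neg \Box s \to \Box s is true, so \neg (\neg \Box s \to \Box s) is false.
  At u: \neg \Box s is false, \Box s is true, so \neg \Box s \to \Box s is true.
    At u: \Box s is true, so \neg \Box s is false.
      At u: \Box s requires s at every successor {v, x}.
        At v: s is true.
        At x: s is true.
      So \Box s is true at u.
    At u: \Box s requires s at every successor {v, x}.
      At v: s is true.
      At x: s is true.
    So \Box s is true at u.

No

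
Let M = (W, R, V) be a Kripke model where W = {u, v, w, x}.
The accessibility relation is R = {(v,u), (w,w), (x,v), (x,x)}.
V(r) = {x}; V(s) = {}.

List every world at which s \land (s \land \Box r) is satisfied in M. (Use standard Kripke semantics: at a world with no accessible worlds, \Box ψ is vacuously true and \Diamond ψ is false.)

none

Let φ = s \land (s \land \Box r). Evaluate φ at each world:
  u (successors ∅): φ is false.
  v (successors {u}): φ is false.
  w (successors {w}): φ is false.
  x (successors {v, x}): φ is false.
For instance, at v:
  At v: s is false, s \land \Box r is false, so s \land (s \land \Box r) is false.
    At v: s is false, \Box r is false, so s \land \Box r is false.
      At v: \Box r requires r at every successor {u}.
        r fails at u, so \Box r is false at v.
Satisfying worlds: none.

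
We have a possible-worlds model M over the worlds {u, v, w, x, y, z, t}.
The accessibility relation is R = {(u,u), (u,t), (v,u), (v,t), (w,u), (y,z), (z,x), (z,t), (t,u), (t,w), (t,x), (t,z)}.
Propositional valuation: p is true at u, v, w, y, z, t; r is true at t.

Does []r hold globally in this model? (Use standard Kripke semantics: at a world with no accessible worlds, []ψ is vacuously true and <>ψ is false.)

No

Let φ = []r. Evaluate φ at each world:
  u (successors {u, t}): φ is false.
  v (successors {u, t}): φ is false.
  w (successors {u}): φ is false.
  x (successors ∅): φ is true.
  y (successors {z}): φ is false.
  z (successors {x, t}): φ is false.
  t (successors {u, w, x, z}): φ is false.
Detail at u (counterexample):
  At u: []r requires r at every successor {u, t}.
    r fails at u, so []r is false at u.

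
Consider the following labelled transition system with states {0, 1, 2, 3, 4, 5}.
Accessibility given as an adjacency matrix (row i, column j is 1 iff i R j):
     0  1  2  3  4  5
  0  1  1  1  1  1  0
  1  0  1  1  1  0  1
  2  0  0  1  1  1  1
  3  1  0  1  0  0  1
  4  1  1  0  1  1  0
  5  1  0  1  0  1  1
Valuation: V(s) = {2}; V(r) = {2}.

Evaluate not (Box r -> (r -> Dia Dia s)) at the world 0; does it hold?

No

At 0: Box r -> (r -> Dia Dia s) is true, so not (Box r -> (r -> Dia Dia s)) is false.
  At 0: Box r is false, r -> Dia Dia s is true, so Box r -> (r -> Dia Dia s) is true.
    At 0: Box r requires r at every successor {0, 1, 2, 3, 4}.
      r fails at 0, so Box r is false at 0.
    At 0: r is false, Dia Dia s is true, so r -> Dia Dia s is true.
      At 0: Dia Dia s requires Dia s at some successor in {0, 1, 2, 3, 4}.
        Dia s holds at 0, so Dia Dia s is true at 0.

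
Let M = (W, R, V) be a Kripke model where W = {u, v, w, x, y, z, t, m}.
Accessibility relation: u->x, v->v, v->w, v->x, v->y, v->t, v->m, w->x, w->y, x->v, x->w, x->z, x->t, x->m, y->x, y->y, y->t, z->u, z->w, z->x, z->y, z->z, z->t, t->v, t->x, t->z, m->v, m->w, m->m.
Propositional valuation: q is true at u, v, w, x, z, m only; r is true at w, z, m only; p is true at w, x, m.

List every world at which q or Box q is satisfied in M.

Let φ = q or Box q. Evaluate φ at each world:
  u (successors {x}): φ is true.
  v (successors {v, w, x, y, t, m}): φ is true.
  w (successors {x, y}): φ is true.
  x (successors {v, w, z, t, m}): φ is true.
  y (successors {x, y, t}): φ is false.
  z (successors {u, w, x, y, z, t}): φ is true.
  t (successors {v, x, z}): φ is true.
  m (successors {v, w, m}): φ is true.
For instance, at u:
  At u: q is true, Box q is true, so q or Box q is true.
    At u: Box q requires q at every successor {x}.
      At x: q is true.
    So Box q is true at u.
Satisfying worlds: {u, v, w, x, z, t, m}

u, v, w, x, z, t, m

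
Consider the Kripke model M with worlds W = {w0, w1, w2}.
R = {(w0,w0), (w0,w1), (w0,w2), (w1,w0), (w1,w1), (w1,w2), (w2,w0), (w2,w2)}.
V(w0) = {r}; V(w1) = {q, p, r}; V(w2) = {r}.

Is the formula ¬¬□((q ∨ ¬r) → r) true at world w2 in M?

At w2: ¬□((q ∨ ¬r) → r) is false, so ¬¬□((q ∨ ¬r) → r) is true.
  At w2: □((q ∨ ¬r) → r) is true, so ¬□((q ∨ ¬r) → r) is false.
    At w2: □((q ∨ ¬r) → r) requires (q ∨ ¬r) → r at every successor {w0, w2}.
      At w0: (q ∨ ¬r) → r is true.
      At w2: (q ∨ ¬r) → r is true.
    So □((q ∨ ¬r) → r) is true at w2.

Yes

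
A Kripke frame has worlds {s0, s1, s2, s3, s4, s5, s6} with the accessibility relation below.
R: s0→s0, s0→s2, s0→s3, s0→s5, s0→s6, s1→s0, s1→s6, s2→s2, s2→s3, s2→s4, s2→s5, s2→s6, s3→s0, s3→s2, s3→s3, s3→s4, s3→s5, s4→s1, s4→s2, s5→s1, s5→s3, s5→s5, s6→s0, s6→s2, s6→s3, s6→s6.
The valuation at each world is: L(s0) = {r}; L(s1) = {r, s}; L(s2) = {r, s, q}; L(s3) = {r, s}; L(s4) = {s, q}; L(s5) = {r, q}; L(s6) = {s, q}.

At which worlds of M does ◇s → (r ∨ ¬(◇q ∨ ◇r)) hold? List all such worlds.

Let φ = ◇s → (r ∨ ¬(◇q ∨ ◇r)). Evaluate φ at each world:
  s0 (successors {s0, s2, s3, s5, s6}): φ is true.
  s1 (successors {s0, s6}): φ is true.
  s2 (successors {s2, s3, s4, s5, s6}): φ is true.
  s3 (successors {s0, s2, s3, s4, s5}): φ is true.
  s4 (successors {s1, s2}): φ is false.
  s5 (successors {s1, s3, s5}): φ is true.
  s6 (successors {s0, s2, s3, s6}): φ is false.
For instance, at s5:
  At s5: ◇s is true, r ∨ ¬(◇q ∨ ◇r) is true, so ◇s → (r ∨ ¬(◇q ∨ ◇r)) is true.
    At s5: ◇s requires s at some successor in {s1, s3, s5}.
      s holds at s1, so ◇s is true at s5.
    At s5: r is true, ¬(◇q ∨ ◇r) is false, so r ∨ ¬(◇q ∨ ◇r) is true.
      At s5: ◇q ∨ ◇r is true, so ¬(◇q ∨ ◇r) is false.
Satisfying worlds: {s0, s1, s2, s3, s5}

s0, s1, s2, s3, s5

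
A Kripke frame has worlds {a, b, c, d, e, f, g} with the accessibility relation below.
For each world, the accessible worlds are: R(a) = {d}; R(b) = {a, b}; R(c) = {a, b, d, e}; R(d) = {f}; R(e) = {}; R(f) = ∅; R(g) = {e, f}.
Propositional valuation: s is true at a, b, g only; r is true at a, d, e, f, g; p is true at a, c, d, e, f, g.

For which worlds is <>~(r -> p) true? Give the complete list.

Let φ = <>~(r -> p). Evaluate φ at each world:
  a (successors {d}): φ is false.
  b (successors {a, b}): φ is false.
  c (successors {a, b, d, e}): φ is false.
  d (successors {f}): φ is false.
  e (successors ∅): φ is false.
  f (successors ∅): φ is false.
  g (successors {e, f}): φ is false.
For instance, at c:
  At c: <>~(r -> p) requires ~(r -> p) at some successor in {a, b, d, e}.
    At a: ~(r -> p) is false.
    At b: ~(r -> p) is false.
    At d: ~(r -> p) is false.
    At e: ~(r -> p) is false.
  So <>~(r -> p) is false at c.
Satisfying worlds: none.

none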